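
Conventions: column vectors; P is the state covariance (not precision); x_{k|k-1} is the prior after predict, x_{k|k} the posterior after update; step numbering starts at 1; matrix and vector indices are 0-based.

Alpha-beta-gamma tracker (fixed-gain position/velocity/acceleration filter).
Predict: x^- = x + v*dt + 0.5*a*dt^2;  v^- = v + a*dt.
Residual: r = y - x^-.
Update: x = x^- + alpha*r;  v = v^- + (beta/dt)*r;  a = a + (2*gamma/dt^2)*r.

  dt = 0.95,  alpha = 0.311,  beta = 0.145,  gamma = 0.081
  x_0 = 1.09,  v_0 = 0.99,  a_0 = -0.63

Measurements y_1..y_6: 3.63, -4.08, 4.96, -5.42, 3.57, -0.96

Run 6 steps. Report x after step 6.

x_post = -3.5822

step 1: x_pred=1.7462  r=1.8838  x^+=2.3321  v^+=0.6790  a^+=-0.2919
step 2: x_pred=2.8454  r=-6.9254  x^+=0.6916  v^+=-0.6553  a^+=-1.5350
step 3: x_pred=-0.6235  r=5.5835  x^+=1.1129  v^+=-1.2613  a^+=-0.5327
step 4: x_pred=-0.3257  r=-5.0943  x^+=-1.9100  v^+=-2.5449  a^+=-1.4472
step 5: x_pred=-4.9807  r=8.5507  x^+=-2.3215  v^+=-2.6146  a^+=0.0877
step 6: x_pred=-4.7658  r=3.8058  x^+=-3.5822  v^+=-1.9504  a^+=0.7708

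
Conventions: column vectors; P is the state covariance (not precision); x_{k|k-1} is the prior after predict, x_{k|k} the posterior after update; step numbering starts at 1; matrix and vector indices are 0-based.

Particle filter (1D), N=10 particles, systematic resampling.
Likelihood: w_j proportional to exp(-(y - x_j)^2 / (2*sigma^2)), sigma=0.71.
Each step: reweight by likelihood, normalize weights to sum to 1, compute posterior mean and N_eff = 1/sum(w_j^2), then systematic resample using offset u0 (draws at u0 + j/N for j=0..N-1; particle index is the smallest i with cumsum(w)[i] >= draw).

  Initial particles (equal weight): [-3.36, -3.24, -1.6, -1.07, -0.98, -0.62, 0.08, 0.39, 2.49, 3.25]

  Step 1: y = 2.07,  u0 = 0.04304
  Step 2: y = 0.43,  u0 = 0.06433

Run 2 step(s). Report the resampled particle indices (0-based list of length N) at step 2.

resampled_idx = [0, 0, 0, 0, 0, 0, 0, 0, 0, 5]

step 1: w=[0.0000, 0.0000, 0.0000, 0.0000, 0.0001, 0.0007, 0.0168, 0.0519, 0.7161, 0.2144]  mean=2.5010  Neff=1.7800  idx=[7, 8, 8, 8, 8, 8, 8, 8, 9, 9]
step 2: w=[0.9050, 0.0135, 0.0135, 0.0135, 0.0135, 0.0135, 0.0135, 0.0135, 0.0003, 0.0003]  mean=0.5900  Neff=1.2190  idx=[0, 0, 0, 0, 0, 0, 0, 0, 0, 5]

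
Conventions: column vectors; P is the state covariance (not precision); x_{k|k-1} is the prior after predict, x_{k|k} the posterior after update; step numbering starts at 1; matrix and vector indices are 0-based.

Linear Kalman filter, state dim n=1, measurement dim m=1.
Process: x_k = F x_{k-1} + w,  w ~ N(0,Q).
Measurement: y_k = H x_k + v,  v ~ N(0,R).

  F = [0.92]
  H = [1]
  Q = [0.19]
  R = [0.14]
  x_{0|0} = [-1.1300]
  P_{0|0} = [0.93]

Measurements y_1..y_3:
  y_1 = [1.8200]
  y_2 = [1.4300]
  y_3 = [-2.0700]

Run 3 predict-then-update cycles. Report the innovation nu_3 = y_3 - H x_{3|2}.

innov = [-3.3603]

step 1: x^-=[-1.0396]  P^-=[0.9772]  S=[1.1172]  K=[0.8747]  nu=[2.8596]  x^+=[1.4616]  P^+=[0.1225]
step 2: x^-=[1.3447]  P^-=[0.2936]  S=[0.4336]  K=[0.6772]  nu=[0.0853]  x^+=[1.4025]  P^+=[0.0948]
step 3: x^-=[1.2903]  P^-=[0.2702]  S=[0.4102]  K=[0.6587]  nu=[-3.3603]  x^+=[-0.9233]  P^+=[0.0922]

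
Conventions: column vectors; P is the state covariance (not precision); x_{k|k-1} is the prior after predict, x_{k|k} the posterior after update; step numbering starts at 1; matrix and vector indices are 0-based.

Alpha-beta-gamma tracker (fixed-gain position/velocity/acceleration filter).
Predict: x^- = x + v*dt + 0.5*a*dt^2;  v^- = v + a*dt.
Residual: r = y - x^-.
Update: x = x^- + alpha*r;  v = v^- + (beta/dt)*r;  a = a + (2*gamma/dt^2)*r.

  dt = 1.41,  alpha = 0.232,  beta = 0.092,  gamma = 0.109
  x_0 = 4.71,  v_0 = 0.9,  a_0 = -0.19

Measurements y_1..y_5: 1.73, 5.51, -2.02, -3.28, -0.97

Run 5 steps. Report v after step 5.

step 1: x_pred=5.7901  r=-4.0601  x^+=4.8482  v^+=0.3672  a^+=-0.6352
step 2: x_pred=4.7345  r=0.7755  x^+=4.9144  v^+=-0.4779  a^+=-0.5502
step 3: x_pred=3.6937  r=-5.7137  x^+=2.3682  v^+=-1.6264  a^+=-1.1767
step 4: x_pred=-1.0948  r=-2.1852  x^+=-1.6017  v^+=-3.4281  a^+=-1.4163
step 5: x_pred=-7.8433  r=6.8733  x^+=-6.2487  v^+=-4.9766  a^+=-0.6626

v_post = -4.9766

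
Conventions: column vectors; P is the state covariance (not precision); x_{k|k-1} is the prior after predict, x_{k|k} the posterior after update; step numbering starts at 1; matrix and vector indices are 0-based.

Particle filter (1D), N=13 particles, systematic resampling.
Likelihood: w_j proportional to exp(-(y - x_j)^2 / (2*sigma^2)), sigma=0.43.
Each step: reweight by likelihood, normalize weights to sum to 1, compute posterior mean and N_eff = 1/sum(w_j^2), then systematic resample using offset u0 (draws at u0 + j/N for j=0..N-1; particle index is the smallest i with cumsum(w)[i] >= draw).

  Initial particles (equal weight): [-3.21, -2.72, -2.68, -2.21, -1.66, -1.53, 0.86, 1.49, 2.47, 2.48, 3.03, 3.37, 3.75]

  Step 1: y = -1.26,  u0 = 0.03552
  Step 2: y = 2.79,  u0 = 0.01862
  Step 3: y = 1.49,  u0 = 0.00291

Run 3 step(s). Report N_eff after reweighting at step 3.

N_eff = 12.2164

step 1: w=[0.0000, 0.0020, 0.0027, 0.0557, 0.4147, 0.5248, 0.0000, 0.0000, 0.0000, 0.0000, 0.0000, 0.0000, 0.0000]  mean=-1.6273  Neff=2.2195  idx=[3, 4, 4, 4, 4, 4, 5, 5, 5, 5, 5, 5, 5]
step 2: w=[0.0000, 0.0063, 0.0063, 0.0063, 0.0063, 0.0063, 0.1383, 0.1383, 0.1383, 0.1383, 0.1383, 0.1383, 0.1383]  mean=-1.5341  Neff=7.4545  idx=[3, 6, 7, 7, 8, 8, 9, 9, 10, 10, 11, 12, 12]
step 3: w=[0.0094, 0.0825, 0.0825, 0.0825, 0.0825, 0.0825, 0.0825, 0.0825, 0.0825, 0.0825, 0.0825, 0.0825, 0.0825]  mean=-1.5312  Neff=12.2164  idx=[0, 1, 2, 3, 4, 5, 6, 7, 8, 9, 10, 11, 12]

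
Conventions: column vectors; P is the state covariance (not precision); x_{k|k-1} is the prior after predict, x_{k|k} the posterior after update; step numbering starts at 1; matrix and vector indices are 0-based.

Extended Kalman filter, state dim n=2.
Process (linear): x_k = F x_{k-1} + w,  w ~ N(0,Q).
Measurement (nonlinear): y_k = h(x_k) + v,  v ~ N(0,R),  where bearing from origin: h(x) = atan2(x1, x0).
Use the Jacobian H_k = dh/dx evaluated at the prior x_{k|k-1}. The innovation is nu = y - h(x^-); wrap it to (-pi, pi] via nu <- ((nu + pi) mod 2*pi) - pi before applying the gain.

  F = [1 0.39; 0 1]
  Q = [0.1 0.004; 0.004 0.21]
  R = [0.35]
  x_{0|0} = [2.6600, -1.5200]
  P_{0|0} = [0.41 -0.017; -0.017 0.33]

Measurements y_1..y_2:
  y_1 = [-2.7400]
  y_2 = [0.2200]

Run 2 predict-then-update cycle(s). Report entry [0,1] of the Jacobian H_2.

step 1: x^-=[2.0672, -1.5200]  P^-=[0.5469 0.1157; 0.1157 0.5400]  H_jac=[0.2309 0.3140]  S=[0.4492]  K=[0.3620; 0.4370]  nu=[-2.1060]  x^+=[1.3048, -2.4402]  P^+=[0.4881 0.0447; 0.0447 0.4542]
step 2: x^-=[0.3531, -2.4402]  P^-=[0.6920 0.2258; 0.2258 0.6642]  H_jac=[0.4014 0.0581]  S=[0.4743]  K=[0.6133; 0.2725]  nu=[1.6471]  x^+=[1.3633, -1.9914]  P^+=[0.5136 0.1466; 0.1466 0.6290]

H_jac[0,1] = 0.0581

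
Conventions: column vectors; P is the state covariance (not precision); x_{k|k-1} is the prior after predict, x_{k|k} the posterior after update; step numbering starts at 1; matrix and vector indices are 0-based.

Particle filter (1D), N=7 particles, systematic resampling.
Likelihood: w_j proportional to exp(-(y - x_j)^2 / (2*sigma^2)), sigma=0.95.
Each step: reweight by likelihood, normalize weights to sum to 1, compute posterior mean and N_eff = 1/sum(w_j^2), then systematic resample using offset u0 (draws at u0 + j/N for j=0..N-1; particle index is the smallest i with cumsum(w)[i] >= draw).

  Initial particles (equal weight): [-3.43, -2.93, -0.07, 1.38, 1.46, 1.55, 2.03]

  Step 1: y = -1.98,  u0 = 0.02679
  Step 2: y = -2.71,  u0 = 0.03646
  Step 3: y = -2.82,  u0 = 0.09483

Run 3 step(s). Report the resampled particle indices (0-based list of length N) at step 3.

step 1: w=[0.2956, 0.5746, 0.1255, 0.0018, 0.0013, 0.0010, 0.0001]  mean=-2.7001  Neff=2.3077  idx=[0, 0, 1, 1, 1, 1, 2]
step 2: w=[0.1385, 0.1385, 0.1798, 0.1798, 0.1798, 0.1798, 0.0039]  mean=-3.0574  Neff=5.9647  idx=[0, 1, 2, 3, 3, 4, 5]
step 3: w=[0.1234, 0.1234, 0.1506, 0.1506, 0.1506, 0.1506, 0.1506]  mean=-3.0534  Neff=6.9484  idx=[0, 1, 2, 3, 4, 5, 6]

resampled_idx = [0, 1, 2, 3, 4, 5, 6]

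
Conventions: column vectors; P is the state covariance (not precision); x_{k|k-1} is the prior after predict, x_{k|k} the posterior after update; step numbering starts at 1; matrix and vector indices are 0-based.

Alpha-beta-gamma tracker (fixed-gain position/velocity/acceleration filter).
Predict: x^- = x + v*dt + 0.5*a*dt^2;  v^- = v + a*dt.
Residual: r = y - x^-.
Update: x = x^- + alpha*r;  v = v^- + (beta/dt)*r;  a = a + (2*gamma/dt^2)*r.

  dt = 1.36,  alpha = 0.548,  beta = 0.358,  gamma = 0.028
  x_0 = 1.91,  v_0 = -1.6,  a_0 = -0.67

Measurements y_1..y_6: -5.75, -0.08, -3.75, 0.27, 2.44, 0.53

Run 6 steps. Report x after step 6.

x_post = 0.9422

step 1: x_pred=-0.8856  r=-4.8644  x^+=-3.5513  v^+=-3.7917  a^+=-0.8173
step 2: x_pred=-9.4638  r=9.3838  x^+=-4.3215  v^+=-2.4330  a^+=-0.5332
step 3: x_pred=-8.1235  r=4.3735  x^+=-5.7268  v^+=-2.0069  a^+=-0.4008
step 4: x_pred=-8.8268  r=9.0968  x^+=-3.8417  v^+=-0.1573  a^+=-0.1253
step 5: x_pred=-4.1716  r=6.6116  x^+=-0.5484  v^+=1.4126  a^+=0.0748
step 6: x_pred=1.4420  r=-0.9120  x^+=0.9422  v^+=1.2744  a^+=0.0472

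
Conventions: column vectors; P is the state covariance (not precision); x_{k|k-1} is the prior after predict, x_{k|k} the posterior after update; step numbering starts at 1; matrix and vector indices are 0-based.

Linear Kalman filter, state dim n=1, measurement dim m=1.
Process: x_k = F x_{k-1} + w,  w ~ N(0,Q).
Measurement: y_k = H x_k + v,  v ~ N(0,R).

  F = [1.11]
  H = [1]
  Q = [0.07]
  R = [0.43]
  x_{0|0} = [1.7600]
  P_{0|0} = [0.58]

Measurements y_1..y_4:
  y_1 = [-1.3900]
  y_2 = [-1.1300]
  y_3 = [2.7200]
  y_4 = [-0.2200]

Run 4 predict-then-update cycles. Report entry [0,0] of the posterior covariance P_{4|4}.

P_post[0,0] = 0.1766

step 1: x^-=[1.9536]  P^-=[0.7846]  S=[1.2146]  K=[0.6460]  nu=[-3.3436]  x^+=[-0.2063]  P^+=[0.2778]
step 2: x^-=[-0.2290]  P^-=[0.4122]  S=[0.8422]  K=[0.4895]  nu=[-0.9010]  x^+=[-0.6700]  P^+=[0.2105]
step 3: x^-=[-0.7437]  P^-=[0.3293]  S=[0.7593]  K=[0.4337]  nu=[3.4637]  x^+=[0.7585]  P^+=[0.1865]
step 4: x^-=[0.8419]  P^-=[0.2998]  S=[0.7298]  K=[0.4108]  nu=[-1.0619]  x^+=[0.4057]  P^+=[0.1766]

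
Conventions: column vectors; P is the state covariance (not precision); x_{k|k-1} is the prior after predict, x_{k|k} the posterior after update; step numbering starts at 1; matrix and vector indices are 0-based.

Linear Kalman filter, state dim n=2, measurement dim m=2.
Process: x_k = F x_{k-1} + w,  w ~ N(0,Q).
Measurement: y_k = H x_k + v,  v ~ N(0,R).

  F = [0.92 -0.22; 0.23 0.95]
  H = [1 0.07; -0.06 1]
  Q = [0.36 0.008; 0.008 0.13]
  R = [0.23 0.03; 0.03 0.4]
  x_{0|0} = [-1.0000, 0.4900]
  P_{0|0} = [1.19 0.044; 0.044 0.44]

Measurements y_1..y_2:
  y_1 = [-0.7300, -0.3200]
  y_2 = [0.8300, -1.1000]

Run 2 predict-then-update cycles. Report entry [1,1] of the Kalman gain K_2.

step 1: x^-=[-1.0278, 0.2355]  P^-=[1.3707 0.2041; 0.2041 0.6093]  S=[1.6323 0.1936; 0.1936 0.9897]  K=[0.8537 -0.0439; 0.0815 0.5873]  nu=[0.2813, -0.6172]  x^+=[-0.7605, -0.1040]  P^+=[0.1937 0.0197; 0.0197 0.2385]
step 2: x^-=[-0.6768, -0.2738]  P^-=[0.5275 0.0153; 0.0153 0.3641]  S=[0.7614 0.0391; 0.0391 0.7642]  K=[0.6971 -0.0570; 0.0293 0.4738]  nu=[1.5260, -0.8669]  x^+=[0.4364, -0.6398]  P^+=[0.1581 0.0076; 0.0076 0.1908]

K[1,1] = 0.4738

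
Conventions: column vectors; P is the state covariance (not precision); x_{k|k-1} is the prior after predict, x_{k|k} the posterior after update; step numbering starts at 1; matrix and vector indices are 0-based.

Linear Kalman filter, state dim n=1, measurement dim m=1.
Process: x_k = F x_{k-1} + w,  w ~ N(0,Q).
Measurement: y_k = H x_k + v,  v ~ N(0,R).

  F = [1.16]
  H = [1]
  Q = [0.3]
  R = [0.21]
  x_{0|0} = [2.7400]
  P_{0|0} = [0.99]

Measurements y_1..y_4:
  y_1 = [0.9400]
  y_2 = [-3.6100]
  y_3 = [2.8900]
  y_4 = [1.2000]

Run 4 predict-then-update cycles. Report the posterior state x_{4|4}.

step 1: x^-=[3.1784]  P^-=[1.6321]  S=[1.8421]  K=[0.8860]  nu=[-2.2384]  x^+=[1.1952]  P^+=[0.1861]
step 2: x^-=[1.3864]  P^-=[0.5504]  S=[0.7604]  K=[0.7238]  nu=[-4.9964]  x^+=[-2.2301]  P^+=[0.1520]
step 3: x^-=[-2.5869]  P^-=[0.5045]  S=[0.7145]  K=[0.7061]  nu=[5.4769]  x^+=[1.2804]  P^+=[0.1483]
step 4: x^-=[1.4852]  P^-=[0.4995]  S=[0.7095]  K=[0.7040]  nu=[-0.2852]  x^+=[1.2844]  P^+=[0.1478]

x_post = [1.2844]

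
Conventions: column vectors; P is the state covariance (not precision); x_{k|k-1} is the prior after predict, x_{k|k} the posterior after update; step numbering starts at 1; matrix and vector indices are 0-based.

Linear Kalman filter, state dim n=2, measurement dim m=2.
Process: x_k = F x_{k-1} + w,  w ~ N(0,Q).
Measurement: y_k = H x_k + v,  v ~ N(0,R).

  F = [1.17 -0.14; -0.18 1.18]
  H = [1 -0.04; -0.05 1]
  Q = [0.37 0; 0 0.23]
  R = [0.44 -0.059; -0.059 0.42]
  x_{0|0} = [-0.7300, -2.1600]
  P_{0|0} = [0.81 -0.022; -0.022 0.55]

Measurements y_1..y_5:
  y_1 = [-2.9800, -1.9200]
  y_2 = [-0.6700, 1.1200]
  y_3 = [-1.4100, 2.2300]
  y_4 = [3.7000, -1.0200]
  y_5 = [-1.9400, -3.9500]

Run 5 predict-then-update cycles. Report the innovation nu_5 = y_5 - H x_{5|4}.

innov = [-3.9218, -3.5871]

step 1: x^-=[-0.5517, -2.4174]  P^-=[1.4968 -0.2924; -0.2924 1.0314]  S=[1.9618 -0.4681; -0.4681 1.4844]  K=[0.7676 -0.0053; -0.0021 0.7040]  nu=[-2.5250, 0.4698]  x^+=[-2.4925, -2.0814]  P^+=[0.3369 -0.0307; -0.0307 0.2943]
step 2: x^-=[-2.6248, -2.0073]  P^-=[0.8469 -0.1627; -0.1627 0.6637]  S=[1.3010 -0.2909; -0.2909 1.1021]  K=[0.6529 -0.0137; -0.0097 0.6070]  nu=[1.8746, 2.9961]  x^+=[-1.4420, -0.2068]  P^+=[0.2869 -0.0299; -0.0299 0.2540]
step 3: x^-=[-1.6581, 0.0155]  P^-=[0.7775 -0.1445; -0.1445 0.6057]  S=[1.2300 -0.2669; -0.2669 1.0421]  K=[0.6338 -0.0136; -0.0101 0.5856]  nu=[0.2488, 2.1316]  x^+=[-1.5295, 1.2612]  P^+=[0.2785 -0.0292; -0.0292 0.2451]
step 4: x^-=[-1.9661, 1.7636]  P^-=[0.7656 -0.1402; -0.1402 0.5927]  S=[1.2178 -0.2615; -0.2615 1.0286]  K=[0.6305 -0.0132; -0.0100 0.5805]  nu=[5.7366, -2.8819]  x^+=[1.6889, 0.0336]  P^+=[0.2770 -0.0289; -0.0289 0.2429]
step 5: x^-=[1.9713, -0.2643]  P^-=[0.7635 -0.1391; -0.1391 0.5895]  S=[1.2155 -0.2602; -0.2602 1.0254]  K=[0.6299 -0.0131; -0.0099 0.5792]  nu=[-3.9218, -3.5871]  x^+=[-0.4520, -2.3033]  P^+=[0.2768 -0.0288; -0.0288 0.2424]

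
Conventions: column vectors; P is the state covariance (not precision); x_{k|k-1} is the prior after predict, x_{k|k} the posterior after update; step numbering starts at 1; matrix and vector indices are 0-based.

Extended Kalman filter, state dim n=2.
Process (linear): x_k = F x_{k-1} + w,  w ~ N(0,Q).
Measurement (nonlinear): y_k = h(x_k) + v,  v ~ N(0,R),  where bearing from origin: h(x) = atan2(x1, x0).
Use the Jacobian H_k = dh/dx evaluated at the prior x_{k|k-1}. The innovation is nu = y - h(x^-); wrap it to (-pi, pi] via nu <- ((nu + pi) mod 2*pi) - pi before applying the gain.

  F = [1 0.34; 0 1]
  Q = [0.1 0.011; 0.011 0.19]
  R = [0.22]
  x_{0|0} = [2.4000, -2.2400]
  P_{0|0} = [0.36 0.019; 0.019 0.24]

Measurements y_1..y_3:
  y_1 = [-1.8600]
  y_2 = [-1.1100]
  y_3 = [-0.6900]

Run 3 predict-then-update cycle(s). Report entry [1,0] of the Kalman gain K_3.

K[1,0] = 0.2622

step 1: x^-=[1.6384, -2.2400]  P^-=[0.5007 0.1116; 0.1116 0.4300]  H_jac=[0.2908 0.2127]  S=[0.2956]  K=[0.5729; 0.4192]  nu=[-0.9207]  x^+=[1.1109, -2.6260]  P^+=[0.4036 0.0406; 0.0406 0.3780]
step 2: x^-=[0.2181, -2.6260]  P^-=[0.5750 0.1801; 0.1801 0.5680]  H_jac=[0.3782 0.0314]  S=[0.3071]  K=[0.7265; 0.2800]  nu=[0.3779]  x^+=[0.4927, -2.5202]  P^+=[0.4129 0.1177; 0.1177 0.5440]
step 3: x^-=[-0.3642, -2.5202]  P^-=[0.6558 0.3136; 0.3136 0.7340]  H_jac=[0.3887 -0.0562]  S=[0.3077]  K=[0.7711; 0.2622]  nu=[1.0243]  x^+=[0.4257, -2.2516]  P^+=[0.4728 0.2514; 0.2514 0.7128]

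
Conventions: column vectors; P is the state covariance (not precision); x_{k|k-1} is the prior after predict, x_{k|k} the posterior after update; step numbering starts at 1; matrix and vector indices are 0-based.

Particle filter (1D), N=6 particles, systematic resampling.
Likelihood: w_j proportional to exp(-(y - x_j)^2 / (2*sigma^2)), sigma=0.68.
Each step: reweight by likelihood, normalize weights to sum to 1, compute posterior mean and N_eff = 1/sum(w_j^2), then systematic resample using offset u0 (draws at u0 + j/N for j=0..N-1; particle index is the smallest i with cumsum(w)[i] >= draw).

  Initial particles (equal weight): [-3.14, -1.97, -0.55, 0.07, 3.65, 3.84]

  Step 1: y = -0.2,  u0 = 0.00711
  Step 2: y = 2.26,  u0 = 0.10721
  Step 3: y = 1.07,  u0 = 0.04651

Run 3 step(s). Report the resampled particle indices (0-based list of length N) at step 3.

resampled_idx = [0, 1, 2, 3, 4, 5]

step 1: w=[0.0000, 0.0184, 0.4776, 0.5039, 0.0000, 0.0000]  mean=-0.2639  Neff=2.0730  idx=[1, 2, 2, 3, 3, 3]
step 2: w=[0.0000, 0.0114, 0.0114, 0.3257, 0.3257, 0.3257]  mean=0.0559  Neff=3.1391  idx=[3, 3, 4, 4, 5, 5]
step 3: w=[0.1667, 0.1667, 0.1667, 0.1667, 0.1667, 0.1667]  mean=0.0700  Neff=6.0000  idx=[0, 1, 2, 3, 4, 5]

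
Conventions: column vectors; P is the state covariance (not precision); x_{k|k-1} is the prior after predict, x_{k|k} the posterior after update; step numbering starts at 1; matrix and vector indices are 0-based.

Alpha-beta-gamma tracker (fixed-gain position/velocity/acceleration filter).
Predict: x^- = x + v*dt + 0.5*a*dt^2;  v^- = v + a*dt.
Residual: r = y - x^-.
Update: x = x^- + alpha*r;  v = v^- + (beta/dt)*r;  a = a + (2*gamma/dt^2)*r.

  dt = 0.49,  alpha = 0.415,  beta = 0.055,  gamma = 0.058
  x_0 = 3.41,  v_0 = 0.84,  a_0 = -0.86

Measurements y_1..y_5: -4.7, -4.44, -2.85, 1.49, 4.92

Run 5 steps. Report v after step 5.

v_post = -7.5412

step 1: x_pred=3.7184  r=-8.4184  x^+=0.2247  v^+=-0.5263  a^+=-4.9272
step 2: x_pred=-0.6247  r=-3.8153  x^+=-2.2080  v^+=-3.3689  a^+=-6.7705
step 3: x_pred=-4.6716  r=1.8216  x^+=-3.9156  v^+=-6.4820  a^+=-5.8904
step 4: x_pred=-7.7989  r=9.2889  x^+=-3.9440  v^+=-8.3256  a^+=-1.4026
step 5: x_pred=-8.1920  r=13.1120  x^+=-2.7505  v^+=-7.5412  a^+=4.9322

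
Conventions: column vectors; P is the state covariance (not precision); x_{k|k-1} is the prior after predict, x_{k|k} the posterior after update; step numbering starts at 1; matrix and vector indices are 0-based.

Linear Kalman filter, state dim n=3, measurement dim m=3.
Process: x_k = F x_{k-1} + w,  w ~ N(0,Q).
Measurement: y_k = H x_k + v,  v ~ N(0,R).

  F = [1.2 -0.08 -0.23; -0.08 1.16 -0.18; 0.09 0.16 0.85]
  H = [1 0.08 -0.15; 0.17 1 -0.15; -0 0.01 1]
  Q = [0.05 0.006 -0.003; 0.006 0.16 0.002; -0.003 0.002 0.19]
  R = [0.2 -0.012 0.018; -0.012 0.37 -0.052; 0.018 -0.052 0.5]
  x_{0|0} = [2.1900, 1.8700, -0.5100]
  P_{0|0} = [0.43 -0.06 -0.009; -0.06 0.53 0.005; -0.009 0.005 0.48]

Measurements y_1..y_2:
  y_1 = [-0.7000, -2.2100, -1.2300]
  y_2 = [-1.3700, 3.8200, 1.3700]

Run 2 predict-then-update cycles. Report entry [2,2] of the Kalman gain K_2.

step 1: x^-=[2.5957, 2.0858, 0.0628]  P^-=[0.7147 -0.1480 -0.0778; -0.1480 0.9003 0.0239; -0.0778 0.0239 0.5521]  S=[0.9319 0.0537 -0.1415; 0.0537 1.2498 -0.1154; -0.1415 -0.1154 1.0527]  K=[0.7728 -0.0429 0.0239; -0.1120 0.7108 0.0941; -0.0922 -0.0065 0.5116]  nu=[-3.4531, -4.7276, -1.3137]  x^+=[0.0985, -1.0115, -0.2599]  P^+=[0.1638 -0.0499 0.0286; -0.0499 0.2688 0.0054; 0.0286 0.0054 0.2544]
step 2: x^-=[0.2590, -1.1344, -0.3739]  P^-=[0.2950 -0.1010 -0.0197; -0.1010 0.5388 0.0100; -0.0197 0.0100 0.3864]  S=[0.4967 -0.0105 -0.0595; -0.0105 0.8897 -0.0982; -0.0595 -0.0982 0.8867]  K=[0.5840 -0.0457 0.0107; -0.0978 0.5919 0.0763; -0.1038 -0.0118 0.4277]  nu=[-1.5943, 4.8543, 1.7553]  x^+=[-0.8750, 2.0284, 0.4851]  P^+=[0.1238 -0.0427 0.0187; -0.0427 0.2240 0.0034; 0.0187 0.0034 0.2125]

K[2,2] = 0.4277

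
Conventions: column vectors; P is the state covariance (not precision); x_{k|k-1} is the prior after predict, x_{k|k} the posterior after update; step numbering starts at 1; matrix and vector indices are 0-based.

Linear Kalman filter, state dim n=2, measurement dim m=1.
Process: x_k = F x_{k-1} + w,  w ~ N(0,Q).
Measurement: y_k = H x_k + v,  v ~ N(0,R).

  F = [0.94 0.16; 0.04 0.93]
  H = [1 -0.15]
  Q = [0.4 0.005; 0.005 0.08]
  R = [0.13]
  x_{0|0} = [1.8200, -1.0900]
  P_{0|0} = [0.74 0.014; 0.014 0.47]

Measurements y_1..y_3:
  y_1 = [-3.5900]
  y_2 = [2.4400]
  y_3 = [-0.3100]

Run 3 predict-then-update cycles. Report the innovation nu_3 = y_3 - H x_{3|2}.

innov = [-1.4789]

step 1: x^-=[1.5364, -0.9409]  P^-=[1.0701 0.1151; 0.1151 0.4887]  S=[1.1766]  K=[0.8948; 0.0355]  nu=[-5.2675]  x^+=[-3.1772, -1.1279]  P^+=[0.1280 0.0777; 0.0777 0.4872]
step 2: x^-=[-3.1670, -1.1761]  P^-=[0.5489 0.1507; 0.1507 0.5074]  S=[0.6451]  K=[0.8158; 0.1157]  nu=[5.4306]  x^+=[1.2635, -0.5479]  P^+=[0.1195 0.0899; 0.0899 0.4988]
step 3: x^-=[1.1000, -0.4590]  P^-=[0.5454 0.1628; 0.1628 0.5183]  S=[0.6382]  K=[0.8163; 0.1333]  nu=[-1.4789]  x^+=[-0.1072, -0.6562]  P^+=[0.1201 0.0934; 0.0934 0.5069]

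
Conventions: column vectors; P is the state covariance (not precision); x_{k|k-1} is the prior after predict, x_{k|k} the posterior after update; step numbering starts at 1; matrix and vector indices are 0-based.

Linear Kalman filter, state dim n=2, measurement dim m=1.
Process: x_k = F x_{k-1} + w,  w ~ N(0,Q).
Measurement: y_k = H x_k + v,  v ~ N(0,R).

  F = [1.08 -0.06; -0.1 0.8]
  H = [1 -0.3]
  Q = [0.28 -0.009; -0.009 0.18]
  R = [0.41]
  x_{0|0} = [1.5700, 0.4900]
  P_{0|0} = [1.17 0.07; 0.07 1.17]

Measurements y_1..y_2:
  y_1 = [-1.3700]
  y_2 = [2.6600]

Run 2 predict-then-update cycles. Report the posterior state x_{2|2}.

x_post = [1.4304, 0.2325]

step 1: x^-=[1.6662, 0.2350]  P^-=[1.6398 -0.1306; -0.1306 0.9293]  S=[2.2118]  K=[0.7591; -0.1851]  nu=[-2.9657]  x^+=[-0.5851, 0.7839]  P^+=[0.3653 0.1802; 0.1802 0.8535]
step 2: x^-=[-0.6789, 0.6857]  P^-=[0.6858 0.0673; 0.0673 0.7011]  S=[1.1185]  K=[0.5951; -0.1279]  nu=[3.5446]  x^+=[1.4304, 0.2325]  P^+=[0.2897 0.1524; 0.1524 0.6828]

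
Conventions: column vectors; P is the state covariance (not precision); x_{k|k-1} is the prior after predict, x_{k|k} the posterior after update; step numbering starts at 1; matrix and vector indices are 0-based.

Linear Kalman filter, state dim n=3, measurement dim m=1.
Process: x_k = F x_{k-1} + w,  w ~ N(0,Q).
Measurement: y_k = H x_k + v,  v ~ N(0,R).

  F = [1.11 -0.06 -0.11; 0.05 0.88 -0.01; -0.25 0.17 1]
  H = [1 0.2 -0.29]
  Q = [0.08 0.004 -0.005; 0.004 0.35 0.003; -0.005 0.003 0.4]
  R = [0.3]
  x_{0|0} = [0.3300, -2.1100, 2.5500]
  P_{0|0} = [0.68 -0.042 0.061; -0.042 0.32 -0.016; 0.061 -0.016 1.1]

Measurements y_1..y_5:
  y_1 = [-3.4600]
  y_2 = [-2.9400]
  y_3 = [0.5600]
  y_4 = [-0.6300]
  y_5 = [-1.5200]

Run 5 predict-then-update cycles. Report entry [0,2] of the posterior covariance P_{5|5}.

P_post[0,2] = 0.1280

step 1: x^-=[0.2124, -1.8658, 2.1088]  P^-=[0.9228 -0.0143 -0.2559; -0.0143 0.5961 0.0294; -0.2559 0.0294 1.5194]  S=[1.5137]  K=[0.6568; 0.0637; -0.4562]  nu=[-2.6877]  x^+=[-1.5528, -2.0369, 3.3351]  P^+=[0.2699 -0.0776 0.1977; -0.0776 0.5900 0.0734; 0.1977 0.0734 1.2043]
step 2: x^-=[-1.9682, -1.9035, 3.3770]  P^-=[0.3922 -0.0968 -0.0151; -0.0968 0.7994 0.1671; -0.0151 0.1671 1.5709]  S=[0.8070]  K=[0.4675; 0.0181; -0.5418]  nu=[0.3882]  x^+=[-1.7867, -1.8964, 3.1666]  P^+=[0.2159 -0.1036 0.1893; -0.1036 0.7991 0.1750; 0.1893 0.1750 1.3340]
step 3: x^-=[-2.2178, -1.7899, 3.2909]  P^-=[0.3349 -0.1456 -0.0393; -0.1456 0.9571 0.2921; -0.0393 0.2921 1.7443]  S=[0.7505]  K=[0.4226; -0.0518; -0.6485]  nu=[4.0901]  x^+=[-0.4894, -2.0019, 0.6383]  P^+=[0.2009 -0.1292 0.1664; -0.1292 0.9551 0.2669; 0.1664 0.2669 1.4286]
step 4: x^-=[-0.4933, -1.7926, 0.4203]  P^-=[0.3283 -0.1879 -0.0857; -0.1879 1.0740 0.3995; -0.0857 0.3995 1.8873]  S=[0.7582]  K=[0.4162; -0.1174; -0.7295]  nu=[0.3437]  x^+=[-0.3503, -1.8329, 0.1696]  P^+=[0.1970 -0.1509 0.1445; -0.1509 1.0636 0.3346; 0.1445 0.3346 1.4838]
step 5: x^-=[-0.2975, -1.6322, -0.0545]  P^-=[0.3337 -0.2211 -0.1264; -0.2211 1.1550 0.4782; -0.1264 0.4782 1.9811]  S=[0.7759]  K=[0.4203; -0.1660; -0.7801]  nu=[-0.9119]  x^+=[-0.6807, -1.4808, 0.6569]  P^+=[0.1966 -0.1670 0.1280; -0.1670 1.1336 0.3777; 0.1280 0.3777 1.5089]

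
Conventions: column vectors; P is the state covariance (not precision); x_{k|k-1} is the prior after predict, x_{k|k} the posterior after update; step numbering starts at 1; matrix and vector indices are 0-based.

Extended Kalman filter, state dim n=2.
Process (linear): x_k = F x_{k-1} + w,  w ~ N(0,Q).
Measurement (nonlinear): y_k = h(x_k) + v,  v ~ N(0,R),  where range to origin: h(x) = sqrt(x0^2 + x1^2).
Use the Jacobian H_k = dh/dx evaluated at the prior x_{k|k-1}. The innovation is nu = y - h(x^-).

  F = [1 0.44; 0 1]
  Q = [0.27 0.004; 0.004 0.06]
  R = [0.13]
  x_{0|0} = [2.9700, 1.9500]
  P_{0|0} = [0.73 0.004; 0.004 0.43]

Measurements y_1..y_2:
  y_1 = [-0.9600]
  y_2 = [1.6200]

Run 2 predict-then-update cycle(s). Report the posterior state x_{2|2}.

x_post = [-1.1822, 0.6657]

step 1: x^-=[3.8280, 1.9500]  P^-=[1.0868 0.1972; 0.1972 0.4900]  H_jac=[0.8911 0.4539]  S=[1.2533]  K=[0.8440; 0.3177]  nu=[-5.2561]  x^+=[-0.6084, 0.2804]  P^+=[0.1939 -0.1388; -0.1388 0.3635]
step 2: x^-=[-0.4850, 0.2804]  P^-=[0.4121 0.0251; 0.0251 0.4235]  H_jac=[-0.8657 0.5005]  S=[0.5232]  K=[-0.6579; 0.3636]  nu=[1.0598]  x^+=[-1.1822, 0.6657]  P^+=[0.1856 0.1503; 0.1503 0.3544]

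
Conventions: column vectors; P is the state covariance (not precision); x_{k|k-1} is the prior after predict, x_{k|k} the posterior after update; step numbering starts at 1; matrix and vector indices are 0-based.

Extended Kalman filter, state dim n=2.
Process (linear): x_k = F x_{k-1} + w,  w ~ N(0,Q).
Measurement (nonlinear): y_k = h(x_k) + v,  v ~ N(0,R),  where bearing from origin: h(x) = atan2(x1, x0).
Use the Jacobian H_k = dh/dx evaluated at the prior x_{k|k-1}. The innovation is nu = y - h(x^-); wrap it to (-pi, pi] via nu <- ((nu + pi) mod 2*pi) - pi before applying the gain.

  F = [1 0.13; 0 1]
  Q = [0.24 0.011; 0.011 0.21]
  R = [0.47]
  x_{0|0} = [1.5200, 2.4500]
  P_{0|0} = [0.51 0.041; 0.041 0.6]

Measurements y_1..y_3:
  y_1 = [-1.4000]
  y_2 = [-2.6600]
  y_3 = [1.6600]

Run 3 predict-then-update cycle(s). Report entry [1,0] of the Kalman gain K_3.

step 1: x^-=[1.8385, 2.4500]  P^-=[0.7708 0.1300; 0.1300 0.8100]  H_jac=[-0.2611 0.1959]  S=[0.5404]  K=[-0.3253; 0.2309]  nu=[-2.3270]  x^+=[2.5956, 1.9127]  P^+=[0.7136 0.1706; 0.1706 0.7812]
step 2: x^-=[2.8442, 1.9127]  P^-=[1.0112 0.2831; 0.2831 0.9912]  H_jac=[-0.1628 0.2421]  S=[0.5326]  K=[-0.1804; 0.3640]  nu=[3.0312]  x^+=[2.2974, 3.0161]  P^+=[0.9938 0.3181; 0.3181 0.9206]
step 3: x^-=[2.6895, 3.0161]  P^-=[1.3321 0.4488; 0.4488 1.1306]  H_jac=[-0.1847 0.1647]  S=[0.5188]  K=[-0.3318; 0.1991]  nu=[0.8174]  x^+=[2.4183, 3.1789]  P^+=[1.2750 0.4831; 0.4831 1.1100]

K[1,0] = 0.1991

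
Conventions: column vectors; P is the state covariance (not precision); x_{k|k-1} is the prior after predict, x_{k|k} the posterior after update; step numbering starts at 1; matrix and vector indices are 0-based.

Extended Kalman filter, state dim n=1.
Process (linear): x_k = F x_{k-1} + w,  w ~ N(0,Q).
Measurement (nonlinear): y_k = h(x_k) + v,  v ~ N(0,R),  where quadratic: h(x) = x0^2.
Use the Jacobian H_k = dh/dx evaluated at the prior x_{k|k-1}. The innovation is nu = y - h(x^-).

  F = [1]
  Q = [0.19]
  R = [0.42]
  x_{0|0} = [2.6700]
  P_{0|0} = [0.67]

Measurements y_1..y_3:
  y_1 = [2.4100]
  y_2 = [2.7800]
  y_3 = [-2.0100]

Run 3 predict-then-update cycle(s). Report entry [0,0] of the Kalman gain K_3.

step 1: x^-=[2.6700]  P^-=[0.8600]  H_jac=[5.3400]  S=[24.9434]  K=[0.1841]  nu=[-4.7189]  x^+=[1.8012]  P^+=[0.0145]
step 2: x^-=[1.8012]  P^-=[0.2045]  H_jac=[3.6024]  S=[3.0736]  K=[0.2397]  nu=[-0.4643]  x^+=[1.6899]  P^+=[0.0279]
step 3: x^-=[1.6899]  P^-=[0.2179]  H_jac=[3.3798]  S=[2.9096]  K=[0.2532]  nu=[-4.8658]  x^+=[0.4581]  P^+=[0.0315]

K[0,0] = 0.2532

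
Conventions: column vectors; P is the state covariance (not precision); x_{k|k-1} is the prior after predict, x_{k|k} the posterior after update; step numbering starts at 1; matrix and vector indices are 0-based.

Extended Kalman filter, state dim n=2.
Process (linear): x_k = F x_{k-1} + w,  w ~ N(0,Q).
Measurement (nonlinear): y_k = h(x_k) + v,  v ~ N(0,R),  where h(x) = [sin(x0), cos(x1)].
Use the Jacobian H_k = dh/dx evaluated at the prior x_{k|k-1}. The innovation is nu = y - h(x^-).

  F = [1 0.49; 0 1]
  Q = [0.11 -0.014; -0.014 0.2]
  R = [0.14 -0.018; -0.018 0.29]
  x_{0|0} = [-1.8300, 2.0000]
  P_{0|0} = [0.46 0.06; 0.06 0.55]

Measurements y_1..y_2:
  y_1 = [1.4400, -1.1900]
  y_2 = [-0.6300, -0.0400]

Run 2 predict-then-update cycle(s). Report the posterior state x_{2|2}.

step 1: x^-=[-0.8500, 2.0000]  P^-=[0.7609 0.3155; 0.3155 0.7500]  H_jac=[0.6600 0.0000; 0.0000 -0.9093]  S=[0.4714 -0.2073; -0.2073 0.9101]  K=[1.0297 -0.0806; 0.1246 -0.7209]  nu=[2.1913, -0.7739]  x^+=[1.4689, 2.8310]  P^+=[0.2206 0.0461; 0.0461 0.2324]
step 2: x^-=[2.8560, 2.8310]  P^-=[0.4316 0.1460; 0.1460 0.4324]  H_jac=[-0.9595 0.0000; 0.0000 -0.3056]  S=[0.5374 0.0248; 0.0248 0.3304]  K=[-0.7671 -0.0774; -0.2430 -0.3818]  nu=[-0.9117, 0.9121]  x^+=[3.4848, 2.7043]  P^+=[0.1105 0.0283; 0.0283 0.3479]

x_post = [3.4848, 2.7043]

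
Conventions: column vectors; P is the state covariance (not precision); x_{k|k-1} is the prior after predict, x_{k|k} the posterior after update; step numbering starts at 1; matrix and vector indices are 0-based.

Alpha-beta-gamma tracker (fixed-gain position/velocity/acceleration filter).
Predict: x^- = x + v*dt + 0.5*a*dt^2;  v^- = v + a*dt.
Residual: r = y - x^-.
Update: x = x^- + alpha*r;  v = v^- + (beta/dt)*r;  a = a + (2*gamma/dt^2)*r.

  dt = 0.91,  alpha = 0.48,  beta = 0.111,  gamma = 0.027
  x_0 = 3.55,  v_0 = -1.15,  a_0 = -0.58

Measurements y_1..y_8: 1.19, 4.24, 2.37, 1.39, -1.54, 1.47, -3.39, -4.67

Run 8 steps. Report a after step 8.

step 1: x_pred=2.2634  r=-1.0734  x^+=1.7481  v^+=-1.8087  a^+=-0.6500
step 2: x_pred=-0.1669  r=4.4069  x^+=1.9484  v^+=-1.8627  a^+=-0.3626
step 3: x_pred=0.1032  r=2.2668  x^+=1.1913  v^+=-1.9162  a^+=-0.2148
step 4: x_pred=-0.6414  r=2.0314  x^+=0.3337  v^+=-1.8638  a^+=-0.0823
step 5: x_pred=-1.3965  r=-0.1435  x^+=-1.4654  v^+=-1.9563  a^+=-0.0917
step 6: x_pred=-3.2836  r=4.7536  x^+=-1.0019  v^+=-1.4599  a^+=0.2183
step 7: x_pred=-2.2400  r=-1.1500  x^+=-2.7920  v^+=-1.4015  a^+=0.1433
step 8: x_pred=-4.0081  r=-0.6619  x^+=-4.3258  v^+=-1.3519  a^+=0.1001

a_post = 0.1001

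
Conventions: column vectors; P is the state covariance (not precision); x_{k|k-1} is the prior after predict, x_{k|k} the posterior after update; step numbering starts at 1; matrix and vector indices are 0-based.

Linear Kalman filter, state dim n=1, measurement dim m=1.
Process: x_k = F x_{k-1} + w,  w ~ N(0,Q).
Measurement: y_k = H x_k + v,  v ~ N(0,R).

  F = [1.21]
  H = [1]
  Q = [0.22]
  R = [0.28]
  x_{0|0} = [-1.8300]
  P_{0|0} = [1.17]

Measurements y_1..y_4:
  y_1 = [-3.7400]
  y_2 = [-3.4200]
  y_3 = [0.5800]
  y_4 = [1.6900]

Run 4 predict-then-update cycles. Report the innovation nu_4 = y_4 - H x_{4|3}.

step 1: x^-=[-2.2143]  P^-=[1.9330]  S=[2.2130]  K=[0.8735]  nu=[-1.5257]  x^+=[-3.5470]  P^+=[0.2446]
step 2: x^-=[-4.2918]  P^-=[0.5781]  S=[0.8581]  K=[0.6737]  nu=[0.8718]  x^+=[-3.7045]  P^+=[0.1886]
step 3: x^-=[-4.4824]  P^-=[0.4962]  S=[0.7762]  K=[0.6393]  nu=[5.0624]  x^+=[-1.2462]  P^+=[0.1790]
step 4: x^-=[-1.5079]  P^-=[0.4821]  S=[0.7621]  K=[0.6326]  nu=[3.1979]  x^+=[0.5150]  P^+=[0.1771]

innov = [3.1979]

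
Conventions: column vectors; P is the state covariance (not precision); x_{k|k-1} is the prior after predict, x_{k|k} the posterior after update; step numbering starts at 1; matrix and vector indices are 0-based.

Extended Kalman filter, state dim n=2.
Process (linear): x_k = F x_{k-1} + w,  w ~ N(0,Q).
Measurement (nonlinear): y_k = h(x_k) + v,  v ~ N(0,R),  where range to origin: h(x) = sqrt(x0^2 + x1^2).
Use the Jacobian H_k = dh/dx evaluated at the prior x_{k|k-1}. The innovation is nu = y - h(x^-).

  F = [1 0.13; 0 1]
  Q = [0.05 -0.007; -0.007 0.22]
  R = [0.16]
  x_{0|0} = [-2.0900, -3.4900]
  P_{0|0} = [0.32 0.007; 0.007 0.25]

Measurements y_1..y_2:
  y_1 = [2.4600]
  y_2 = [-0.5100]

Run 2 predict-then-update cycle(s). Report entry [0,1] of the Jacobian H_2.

step 1: x^-=[-2.5437, -3.4900]  P^-=[0.3760 0.0325; 0.0325 0.4700]  H_jac=[-0.5890 -0.8081]  S=[0.6283]  K=[-0.3943; -0.6349]  nu=[-1.8586]  x^+=[-1.8108, -2.3099]  P^+=[0.2784 -0.1248; -0.1248 0.2167]
step 2: x^-=[-2.1111, -2.3099]  P^-=[0.2996 -0.1036; -0.1036 0.4367]  H_jac=[-0.6746 -0.7382]  S=[0.4310]  K=[-0.2914; -0.5856]  nu=[-3.6393]  x^+=[-1.0508, -0.1788]  P^+=[0.2630 -0.1772; -0.1772 0.2889]

H_jac[0,1] = -0.7382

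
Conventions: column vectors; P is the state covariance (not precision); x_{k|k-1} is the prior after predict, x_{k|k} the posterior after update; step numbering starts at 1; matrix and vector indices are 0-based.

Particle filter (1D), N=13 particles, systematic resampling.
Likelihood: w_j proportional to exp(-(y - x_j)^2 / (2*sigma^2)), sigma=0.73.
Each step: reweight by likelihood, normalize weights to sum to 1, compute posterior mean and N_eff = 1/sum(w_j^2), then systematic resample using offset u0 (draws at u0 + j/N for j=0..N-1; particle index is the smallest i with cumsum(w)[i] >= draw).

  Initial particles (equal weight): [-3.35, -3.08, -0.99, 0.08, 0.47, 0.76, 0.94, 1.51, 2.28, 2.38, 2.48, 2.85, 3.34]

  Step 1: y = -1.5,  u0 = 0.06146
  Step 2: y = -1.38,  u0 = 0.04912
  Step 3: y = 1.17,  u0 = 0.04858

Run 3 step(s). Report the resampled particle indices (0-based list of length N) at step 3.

step 1: w=[0.0382, 0.0911, 0.7430, 0.0911, 0.0249, 0.0079, 0.0036, 0.0002, 0.0000, 0.0000, 0.0000, 0.0000, 0.0000]  mean=-1.1158  Neff=1.7519  idx=[1, 2, 2, 2, 2, 2, 2, 2, 2, 2, 2, 3, 4]
step 2: w=[0.0075, 0.0973, 0.0973, 0.0973, 0.0973, 0.0973, 0.0973, 0.0973, 0.0973, 0.0973, 0.0973, 0.0152, 0.0045]  mean=-0.9827  Neff=10.5321  idx=[1, 2, 3, 3, 4, 5, 6, 6, 7, 8, 9, 10, 10]
step 3: w=[0.0769, 0.0769, 0.0769, 0.0769, 0.0769, 0.0769, 0.0769, 0.0769, 0.0769, 0.0769, 0.0769, 0.0769, 0.0769]  mean=-0.9900  Neff=13.0000  idx=[0, 1, 2, 3, 4, 5, 6, 7, 8, 9, 10, 11, 12]

resampled_idx = [0, 1, 2, 3, 4, 5, 6, 7, 8, 9, 10, 11, 12]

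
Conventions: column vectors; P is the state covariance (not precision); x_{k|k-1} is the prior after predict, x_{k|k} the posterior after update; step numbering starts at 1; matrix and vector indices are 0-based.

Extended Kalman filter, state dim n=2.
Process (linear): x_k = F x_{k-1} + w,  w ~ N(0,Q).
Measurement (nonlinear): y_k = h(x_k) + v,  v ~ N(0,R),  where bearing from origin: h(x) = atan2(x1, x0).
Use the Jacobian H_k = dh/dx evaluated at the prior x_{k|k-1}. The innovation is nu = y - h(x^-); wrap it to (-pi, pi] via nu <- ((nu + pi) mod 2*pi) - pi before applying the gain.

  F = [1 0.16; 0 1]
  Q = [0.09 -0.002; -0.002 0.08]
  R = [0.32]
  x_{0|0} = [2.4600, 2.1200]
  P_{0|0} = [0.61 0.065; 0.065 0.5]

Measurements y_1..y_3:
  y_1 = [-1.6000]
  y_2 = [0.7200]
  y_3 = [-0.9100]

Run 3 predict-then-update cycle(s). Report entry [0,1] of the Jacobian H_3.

H_jac[0,1] = 0.2228

step 1: x^-=[2.7992, 2.1200]  P^-=[0.7336 0.1430; 0.1430 0.5800]  H_jac=[-0.1719 0.2270]  S=[0.3604]  K=[-0.2599; 0.2971]  nu=[-2.2482]  x^+=[3.3835, 1.4520]  P^+=[0.7093 0.1708; 0.1708 0.5482]
step 2: x^-=[3.6158, 1.4520]  P^-=[0.8680 0.2565; 0.2565 0.6282]  H_jac=[-0.0956 0.2382]  S=[0.3519]  K=[-0.0623; 0.3554]  nu=[0.3381]  x^+=[3.5948, 1.5722]  P^+=[0.8666 0.2643; 0.2643 0.5837]
step 3: x^-=[3.8463, 1.5722]  P^-=[1.0561 0.3557; 0.3557 0.6637]  H_jac=[-0.0911 0.2228]  S=[0.3473]  K=[-0.0487; 0.3325]  nu=[-1.2980]  x^+=[3.9096, 1.1406]  P^+=[1.0553 0.3614; 0.3614 0.6253]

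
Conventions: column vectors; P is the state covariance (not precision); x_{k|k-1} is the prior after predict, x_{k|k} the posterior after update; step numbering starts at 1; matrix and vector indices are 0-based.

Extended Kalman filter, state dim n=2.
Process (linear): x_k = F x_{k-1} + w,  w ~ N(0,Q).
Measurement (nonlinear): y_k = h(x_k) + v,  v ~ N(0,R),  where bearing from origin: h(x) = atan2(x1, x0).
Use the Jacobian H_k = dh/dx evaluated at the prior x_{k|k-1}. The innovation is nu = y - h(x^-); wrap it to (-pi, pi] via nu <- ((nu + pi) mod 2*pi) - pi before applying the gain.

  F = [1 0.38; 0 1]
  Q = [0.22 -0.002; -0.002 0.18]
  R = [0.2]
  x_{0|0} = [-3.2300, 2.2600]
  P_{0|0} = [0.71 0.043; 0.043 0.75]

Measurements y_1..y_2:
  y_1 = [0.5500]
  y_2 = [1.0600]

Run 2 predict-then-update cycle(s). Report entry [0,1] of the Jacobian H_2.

H_jac[0,1] = 0.0504

step 1: x^-=[-2.3712, 2.2600]  P^-=[1.0710 0.3260; 0.3260 0.9300]  H_jac=[-0.2106 -0.2210]  S=[0.3233]  K=[-0.9206; -0.8481]  nu=[-1.8302]  x^+=[-0.6863, 3.8123]  P^+=[0.7970 0.0736; 0.0736 0.6975]
step 2: x^-=[0.7624, 3.8123]  P^-=[1.1736 0.3366; 0.3366 0.8775]  H_jac=[-0.2522 0.0504]  S=[0.2683]  K=[-1.0399; -0.1515]  nu=[-0.3134]  x^+=[1.0883, 3.8597]  P^+=[0.8835 0.2944; 0.2944 0.8713]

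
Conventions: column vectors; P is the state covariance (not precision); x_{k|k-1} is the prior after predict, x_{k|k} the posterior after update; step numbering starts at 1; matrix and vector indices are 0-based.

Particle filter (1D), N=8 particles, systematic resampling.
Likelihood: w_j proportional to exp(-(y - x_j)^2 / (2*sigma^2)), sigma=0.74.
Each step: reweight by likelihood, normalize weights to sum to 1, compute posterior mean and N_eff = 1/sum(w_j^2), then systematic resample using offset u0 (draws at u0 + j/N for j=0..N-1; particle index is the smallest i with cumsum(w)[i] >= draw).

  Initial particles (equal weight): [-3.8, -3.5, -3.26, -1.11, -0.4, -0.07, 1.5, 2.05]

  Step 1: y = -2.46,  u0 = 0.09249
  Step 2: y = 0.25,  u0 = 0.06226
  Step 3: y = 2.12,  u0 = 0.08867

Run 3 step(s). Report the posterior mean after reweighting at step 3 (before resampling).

step 1: w=[0.1449, 0.2781, 0.4161, 0.1414, 0.0155, 0.0041, 0.0000, 0.0000]  mean=-3.0438  Neff=3.4279  idx=[0, 1, 1, 2, 2, 2, 3, 3]
step 2: w=[0.0000, 0.0000, 0.0000, 0.0000, 0.0000, 0.0000, 0.4999, 0.4999]  mean=-1.1103  Neff=2.0005  idx=[6, 6, 6, 6, 7, 7, 7, 7]
step 3: w=[0.1250, 0.1250, 0.1250, 0.1250, 0.1250, 0.1250, 0.1250, 0.1250]  mean=-1.1100  Neff=8.0000  idx=[0, 1, 2, 3, 4, 5, 6, 7]

post_mean = -1.1100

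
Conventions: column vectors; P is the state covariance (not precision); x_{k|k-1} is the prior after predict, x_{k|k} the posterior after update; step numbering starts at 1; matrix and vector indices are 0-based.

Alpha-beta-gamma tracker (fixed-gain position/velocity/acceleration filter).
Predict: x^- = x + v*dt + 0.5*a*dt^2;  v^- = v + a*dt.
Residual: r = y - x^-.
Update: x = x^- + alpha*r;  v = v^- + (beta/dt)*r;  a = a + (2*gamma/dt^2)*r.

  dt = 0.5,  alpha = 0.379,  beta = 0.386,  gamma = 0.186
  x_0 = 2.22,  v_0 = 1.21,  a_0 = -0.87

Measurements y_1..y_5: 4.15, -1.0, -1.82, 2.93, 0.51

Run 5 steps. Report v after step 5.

step 1: x_pred=2.7163  r=1.4338  x^+=3.2596  v^+=1.8819  a^+=1.2634
step 2: x_pred=4.3585  r=-5.3585  x^+=2.3276  v^+=-1.6232  a^+=-6.7100
step 3: x_pred=0.6773  r=-2.4973  x^+=-0.2692  v^+=-6.9061  a^+=-10.4260
step 4: x_pred=-5.0255  r=7.9555  x^+=-2.0104  v^+=-5.9774  a^+=1.4118
step 5: x_pred=-4.8226  r=5.3326  x^+=-2.8016  v^+=-1.1548  a^+=9.3467

v_post = -1.1548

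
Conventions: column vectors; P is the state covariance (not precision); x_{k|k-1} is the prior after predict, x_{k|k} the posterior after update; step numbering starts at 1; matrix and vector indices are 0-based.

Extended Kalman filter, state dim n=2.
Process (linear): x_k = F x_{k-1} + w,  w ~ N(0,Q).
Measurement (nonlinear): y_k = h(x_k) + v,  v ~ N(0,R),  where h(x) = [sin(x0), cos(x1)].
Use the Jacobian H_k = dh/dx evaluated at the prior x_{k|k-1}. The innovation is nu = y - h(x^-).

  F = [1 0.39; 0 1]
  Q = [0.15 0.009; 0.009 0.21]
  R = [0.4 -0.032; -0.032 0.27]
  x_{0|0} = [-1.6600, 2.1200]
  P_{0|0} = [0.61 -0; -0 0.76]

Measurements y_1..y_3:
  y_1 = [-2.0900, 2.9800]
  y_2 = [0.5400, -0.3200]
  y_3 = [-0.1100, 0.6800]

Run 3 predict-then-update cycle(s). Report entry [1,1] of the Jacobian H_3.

step 1: x^-=[-0.8332, 2.1200]  P^-=[0.8756 0.3054; 0.3054 0.9700]  H_jac=[0.6725 0.0000; 0.0000 -0.8529]  S=[0.7960 -0.2072; -0.2072 0.9757]  K=[0.7095 -0.1163; 0.0395 -0.8396]  nu=[-1.3499, 3.5020]  x^+=[-2.1983, -0.8736]  P^+=[0.4275 0.0634; 0.0634 0.2673]
step 2: x^-=[-2.5390, -0.8736]  P^-=[0.6677 0.1767; 0.1767 0.4773]  H_jac=[-0.8239 0.0000; 0.0000 0.7666]  S=[0.8532 -0.1436; -0.1436 0.5505]  K=[-0.6310 0.0814; -0.0614 0.6486]  nu=[1.1068, -0.9621]  x^+=[-3.3158, -1.5656]  P^+=[0.3095 0.0550; 0.0550 0.2310]
step 3: x^-=[-3.9263, -1.5656]  P^-=[0.5376 0.1541; 0.1541 0.4410]  H_jac=[-0.7076 0.0000; 0.0000 1.0000]  S=[0.6691 -0.1410; -0.1410 0.7110]  K=[-0.5456 0.1085; -0.0336 0.6136]  nu=[-0.8166, 0.6748]  x^+=[-3.4076, -1.1241]  P^+=[0.3133 0.0468; 0.0468 0.1667]

H_jac[1,1] = 1.0000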